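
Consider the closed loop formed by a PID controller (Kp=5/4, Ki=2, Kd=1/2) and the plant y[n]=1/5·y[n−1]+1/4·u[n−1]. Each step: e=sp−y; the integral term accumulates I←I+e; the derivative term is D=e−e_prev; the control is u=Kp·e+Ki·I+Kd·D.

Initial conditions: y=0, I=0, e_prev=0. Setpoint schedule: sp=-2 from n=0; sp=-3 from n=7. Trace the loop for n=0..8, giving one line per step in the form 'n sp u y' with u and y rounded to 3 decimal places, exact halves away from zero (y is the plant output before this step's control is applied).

0 -2 -7.500 0.000
1 -2 -3.469 -1.875
2 -2 -7.029 -1.242
3 -2 -5.365 -2.006
4 -2 -6.723 -1.742
5 -2 -6.031 -2.029
6 -2 -6.550 -1.914
7 -3 -10.015 -2.020
8 -3 -8.199 -2.908

(exact arithmetic carried between steps; '≈' marks a value shown rounded to 6 d.p. or computed from one; I and e_prev carry over from the previous line; the table rounds u and y to 3 d.p., halves away from zero)
n=0: y=0, sp=-2, e=sp−y=-2; I=-2, D=e−e_prev=-2; u=5/4·(-2)+2·(-2)+1/2·(-2)=-7.5; next y=1/5·0+1/4·(-7.5)=-1.875
n=1: y=-1.875, sp=-2, e=sp−y=-0.125; I=-2.125, D=e−e_prev=1.875; u=5/4·(-0.125)+2·(-2.125)+1/2·1.875=-3.46875; next y=1/5·(-1.875)+1/4·(-3.46875)≈-1.242188
n=2: y≈-1.242188, sp=-2, e=sp−y≈-0.757813; I≈-2.882813, D=e−e_prev≈-0.632813; u=5/4·(-0.757813)+2·(-2.882813)+1/2·(-0.632813)≈-7.029297; next y=1/5·(-1.242188)+1/4·(-7.029297)≈-2.005762
n=3: y≈-2.005762, sp=-2, e=sp−y≈0.005762; I≈-2.877051, D=e−e_prev≈0.763574; u=5/4·0.005762+2·(-2.877051)+1/2·0.763574≈-5.365112; next y=1/5·(-2.005762)+1/4·(-5.365112)≈-1.742430
n=4: y≈-1.742430, sp=-2, e=sp−y≈-0.257570; I≈-3.134620, D=e−e_prev≈-0.263331; u=5/4·(-0.257570)+2·(-3.134620)+1/2·(-0.263331)≈-6.722868; next y=1/5·(-1.742430)+1/4·(-6.722868)≈-2.029203
n=5: y≈-2.029203, sp=-2, e=sp−y≈0.029203; I≈-3.105417, D=e−e_prev≈0.286773; u=5/4·0.029203+2·(-3.105417)+1/2·0.286773≈-6.030944; next y=1/5·(-2.029203)+1/4·(-6.030944)≈-1.913577
n=6: y≈-1.913577, sp=-2, e=sp−y≈-0.086423; I≈-3.191841, D=e−e_prev≈-0.115627; u=5/4·(-0.086423)+2·(-3.191841)+1/2·(-0.115627)≈-6.549524; next y=1/5·(-1.913577)+1/4·(-6.549524)≈-2.020096
n=7: y≈-2.020096, sp=-3, e=sp−y≈-0.979904; I≈-4.171744, D=e−e_prev≈-0.893480; u=5/4·(-0.979904)+2·(-4.171744)+1/2·(-0.893480)≈-10.015109; next y=1/5·(-2.020096)+1/4·(-10.015109)≈-2.907796
n=8: y≈-2.907796, sp=-3, e=sp−y≈-0.092204; I≈-4.263948, D=e−e_prev≈0.887700; u=5/4·(-0.092204)+2·(-4.263948)+1/2·0.887700≈-8.199300; next y=1/5·(-2.907796)+1/4·(-8.199300)≈-2.631384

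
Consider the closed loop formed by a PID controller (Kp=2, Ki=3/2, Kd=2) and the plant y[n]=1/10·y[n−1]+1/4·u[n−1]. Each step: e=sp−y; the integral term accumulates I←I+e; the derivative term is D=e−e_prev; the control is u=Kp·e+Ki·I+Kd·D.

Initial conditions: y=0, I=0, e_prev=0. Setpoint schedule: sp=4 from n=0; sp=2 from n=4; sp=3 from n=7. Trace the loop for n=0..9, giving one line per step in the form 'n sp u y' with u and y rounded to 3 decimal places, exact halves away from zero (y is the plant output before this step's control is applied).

0 4 22.000 0.000
1 4 -10.250 5.500
2 4 39.819 -2.013
3 4 -30.900 9.753
4 2 63.769 -6.750
5 2 -73.206 15.267
6 2 127.158 -16.775
7 3 -161.141 30.112
8 3 260.588 -37.274
9 3 -356.589 61.420

(exact arithmetic carried between steps; '≈' marks a value shown rounded to 6 d.p. or computed from one; I and e_prev carry over from the previous line; the table rounds u and y to 3 d.p., halves away from zero)
n=0: y=0, sp=4, e=sp−y=4; I=4, D=e−e_prev=4; u=2·4+3/2·4+2·4=22; next y=1/10·0+1/4·22=5.5
n=1: y=5.5, sp=4, e=sp−y=-1.5; I=2.5, D=e−e_prev=-5.5; u=2·(-1.5)+3/2·2.5+2·(-5.5)=-10.25; next y=1/10·5.5+1/4·(-10.25)=-2.0125
n=2: y=-2.0125, sp=4, e=sp−y=6.0125; I=8.5125, D=e−e_prev=7.5125; u=2·6.0125+3/2·8.5125+2·7.5125=39.81875; next y=1/10·(-2.0125)+1/4·39.81875≈9.753438
n=3: y≈9.753438, sp=4, e=sp−y≈-5.753438; I≈2.759063, D=e−e_prev≈-11.765938; u=2·(-5.753438)+3/2·2.759063+2·(-11.765938)≈-30.900156; next y=1/10·9.753438+1/4·(-30.900156)≈-6.749695
n=4: y≈-6.749695, sp=2, e=sp−y≈8.749695; I≈11.508758, D=e−e_prev≈14.503133; u=2·8.749695+3/2·11.508758+2·14.503133≈63.768793; next y=1/10·(-6.749695)+1/4·63.768793≈15.267229
n=5: y≈15.267229, sp=2, e=sp−y≈-13.267229; I≈-1.758471, D=e−e_prev≈-22.016924; u=2·(-13.267229)+3/2·(-1.758471)+2·(-22.016924)≈-73.206012; next y=1/10·15.267229+1/4·(-73.206012)≈-16.774780
n=6: y≈-16.774780, sp=2, e=sp−y≈18.774780; I≈17.016309, D=e−e_prev≈32.042009; u=2·18.774780+3/2·17.016309+2·32.042009≈127.158042; next y=1/10·(-16.774780)+1/4·127.158042≈30.112032
n=7: y≈30.112032, sp=3, e=sp−y≈-27.112032; I≈-10.095723, D=e−e_prev≈-45.886812; u=2·(-27.112032)+3/2·(-10.095723)+2·(-45.886812)≈-161.141274; next y=1/10·30.112032+1/4·(-161.141274)≈-37.274115
n=8: y≈-37.274115, sp=3, e=sp−y≈40.274115; I≈30.178392, D=e−e_prev≈67.386148; u=2·40.274115+3/2·30.178392+2·67.386148≈260.588115; next y=1/10·(-37.274115)+1/4·260.588115≈61.419617
n=9: y≈61.419617, sp=3, e=sp−y≈-58.419617; I≈-28.241225, D=e−e_prev≈-98.693732; u=2·(-58.419617)+3/2·(-28.241225)+2·(-98.693732)≈-356.588536; next y=1/10·61.419617+1/4·(-356.588536)≈-83.005172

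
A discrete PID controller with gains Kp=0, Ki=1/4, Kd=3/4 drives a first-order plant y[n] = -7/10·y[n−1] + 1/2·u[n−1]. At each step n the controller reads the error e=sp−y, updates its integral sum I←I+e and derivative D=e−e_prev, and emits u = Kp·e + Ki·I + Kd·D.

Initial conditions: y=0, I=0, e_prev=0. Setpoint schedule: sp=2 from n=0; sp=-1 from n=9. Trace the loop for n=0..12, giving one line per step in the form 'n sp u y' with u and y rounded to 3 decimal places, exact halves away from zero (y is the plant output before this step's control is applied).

(exact arithmetic carried between steps; '≈' marks a value shown rounded to 6 d.p. or computed from one; I and e_prev carry over from the previous line; the table rounds u and y to 3 d.p., halves away from zero)
n=0: y=0, sp=2, e=sp−y=2; I=2, D=e−e_prev=2; u=0·2+1/4·2+3/4·2=2; next y=-7/10·0+1/2·2=1
n=1: y=1, sp=2, e=sp−y=1; I=3, D=e−e_prev=-1; u=0·1+1/4·3+3/4·(-1)=0; next y=-7/10·1+1/2·0=-0.7
n=2: y=-0.7, sp=2, e=sp−y=2.7; I=5.7, D=e−e_prev=1.7; u=0·2.7+1/4·5.7+3/4·1.7=2.7; next y=-7/10·(-0.7)+1/2·2.7=1.84
n=3: y=1.84, sp=2, e=sp−y=0.16; I=5.86, D=e−e_prev=-2.54; u=0·0.16+1/4·5.86+3/4·(-2.54)=-0.44; next y=-7/10·1.84+1/2·(-0.44)=-1.508
n=4: y=-1.508, sp=2, e=sp−y=3.508; I=9.368, D=e−e_prev=3.348; u=0·3.508+1/4·9.368+3/4·3.348=4.853; next y=-7/10·(-1.508)+1/2·4.853=3.4821
n=5: y=3.4821, sp=2, e=sp−y=-1.4821; I=7.8859, D=e−e_prev=-4.9901; u=0·(-1.4821)+1/4·7.8859+3/4·(-4.9901)=-1.7711; next y=-7/10·3.4821+1/2·(-1.7711)=-3.32302
n=6: y=-3.32302, sp=2, e=sp−y=5.32302; I=13.20892, D=e−e_prev=6.80512; u=0·5.32302+1/4·13.20892+3/4·6.80512=8.40607; next y=-7/10·(-3.32302)+1/2·8.40607=6.529149
n=7: y=6.529149, sp=2, e=sp−y=-4.529149; I=8.679771, D=e−e_prev=-9.852169; u=0·(-4.529149)+1/4·8.679771+3/4·(-9.852169)=-5.219184; next y=-7/10·6.529149+1/2·(-5.219184)≈-7.179996
n=8: y≈-7.179996, sp=2, e=sp−y≈9.179996; I≈17.859767, D=e−e_prev≈13.709145; u=0·9.179996+1/4·17.859767+3/4·13.709145≈14.746801; next y=-7/10·(-7.179996)+1/2·14.746801≈12.399398
n=9: y≈12.399398, sp=-1, e=sp−y≈-13.399398; I≈4.460369, D=e−e_prev≈-22.579394; u=0·(-13.399398)+1/4·4.460369+3/4·(-22.579394)≈-15.819453; next y=-7/10·12.399398+1/2·(-15.819453)≈-16.589305
n=10: y≈-16.589305, sp=-1, e=sp−y≈15.589305; I≈20.049675, D=e−e_prev≈28.988703; u=0·15.589305+1/4·20.049675+3/4·28.988703≈26.753946; next y=-7/10·(-16.589305)+1/2·26.753946≈24.989486
n=11: y≈24.989486, sp=-1, e=sp−y≈-25.989486; I≈-5.939812, D=e−e_prev≈-41.578792; u=0·(-25.989486)+1/4·(-5.939812)+3/4·(-41.578792)≈-32.669047; next y=-7/10·24.989486+1/2·(-32.669047)≈-33.827164
n=12: y≈-33.827164, sp=-1, e=sp−y≈32.827164; I≈26.887352, D=e−e_prev≈58.816650; u=0·32.827164+1/4·26.887352+3/4·58.816650≈50.834326; next y=-7/10·(-33.827164)+1/2·50.834326≈49.096178

0 2 2.000 0.000
1 2 0.000 1.000
2 2 2.700 -0.700
3 2 -0.440 1.840
4 2 4.853 -1.508
5 2 -1.771 3.482
6 2 8.406 -3.323
7 2 -5.219 6.529
8 2 14.747 -7.180
9 -1 -15.819 12.399
10 -1 26.754 -16.589
11 -1 -32.669 24.989
12 -1 50.834 -33.827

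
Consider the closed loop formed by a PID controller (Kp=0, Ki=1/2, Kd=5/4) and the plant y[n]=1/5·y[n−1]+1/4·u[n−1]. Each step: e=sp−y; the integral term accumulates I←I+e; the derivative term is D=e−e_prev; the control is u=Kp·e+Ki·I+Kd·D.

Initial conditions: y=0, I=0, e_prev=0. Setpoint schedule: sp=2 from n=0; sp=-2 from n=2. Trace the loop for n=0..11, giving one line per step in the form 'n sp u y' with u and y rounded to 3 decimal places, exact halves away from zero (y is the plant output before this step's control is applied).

(exact arithmetic carried between steps; '≈' marks a value shown rounded to 6 d.p. or computed from one; I and e_prev carry over from the previous line; the table rounds u and y to 3 d.p., halves away from zero)
n=0: y=0, sp=2, e=sp−y=2; I=2, D=e−e_prev=2; u=0·2+1/2·2+5/4·2=3.5; next y=1/5·0+1/4·3.5=0.875
n=1: y=0.875, sp=2, e=sp−y=1.125; I=3.125, D=e−e_prev=-0.875; u=0·1.125+1/2·3.125+5/4·(-0.875)=0.46875; next y=1/5·0.875+1/4·0.46875≈0.292188
n=2: y≈0.292188, sp=-2, e=sp−y≈-2.292188; I≈0.832813, D=e−e_prev≈-3.417188; u=0·(-2.292188)+1/2·0.832813+5/4·(-3.417188)≈-3.855078; next y=1/5·0.292188+1/4·(-3.855078)≈-0.905332
n=3: y≈-0.905332, sp=-2, e=sp−y≈-1.094668; I≈-0.261855, D=e−e_prev≈1.197520; u=0·(-1.094668)+1/2·(-0.261855)+5/4·1.197520≈1.365972; next y=1/5·(-0.905332)+1/4·1.365972≈0.160427
n=4: y≈0.160427, sp=-2, e=sp−y≈-2.160427; I≈-2.422282, D=e−e_prev≈-1.065759; u=0·(-2.160427)+1/2·(-2.422282)+5/4·(-1.065759)≈-2.543339; next y=1/5·0.160427+1/4·(-2.543339)≈-0.603749
n=5: y≈-0.603749, sp=-2, e=sp−y≈-1.396251; I≈-3.818532, D=e−e_prev≈0.764176; u=0·(-1.396251)+1/2·(-3.818532)+5/4·0.764176≈-0.954046; next y=1/5·(-0.603749)+1/4·(-0.954046)≈-0.359261
n=6: y≈-0.359261, sp=-2, e=sp−y≈-1.640739; I≈-5.459271, D=e−e_prev≈-0.244488; u=0·(-1.640739)+1/2·(-5.459271)+5/4·(-0.244488)≈-3.035246; next y=1/5·(-0.359261)+1/4·(-3.035246)≈-0.830664
n=7: y≈-0.830664, sp=-2, e=sp−y≈-1.169336; I≈-6.628607, D=e−e_prev≈0.471402; u=0·(-1.169336)+1/2·(-6.628607)+5/4·0.471402≈-2.725051; next y=1/5·(-0.830664)+1/4·(-2.725051)≈-0.847395
n=8: y≈-0.847395, sp=-2, e=sp−y≈-1.152605; I≈-7.781212, D=e−e_prev≈0.016732; u=0·(-1.152605)+1/2·(-7.781212)+5/4·0.016732≈-3.869691; next y=1/5·(-0.847395)+1/4·(-3.869691)≈-1.136902
n=9: y≈-1.136902, sp=-2, e=sp−y≈-0.863098; I≈-8.644310, D=e−e_prev≈0.289506; u=0·(-0.863098)+1/2·(-8.644310)+5/4·0.289506≈-3.960272; next y=1/5·(-1.136902)+1/4·(-3.960272)≈-1.217448
n=10: y≈-1.217448, sp=-2, e=sp−y≈-0.782552; I≈-9.426862, D=e−e_prev≈0.080546; u=0·(-0.782552)+1/2·(-9.426862)+5/4·0.080546≈-4.612748; next y=1/5·(-1.217448)+1/4·(-4.612748)≈-1.396677
n=11: y≈-1.396677, sp=-2, e=sp−y≈-0.603323; I≈-10.030185, D=e−e_prev≈0.179228; u=0·(-0.603323)+1/2·(-10.030185)+5/4·0.179228≈-4.791057; next y=1/5·(-1.396677)+1/4·(-4.791057)≈-1.477100

0 2 3.500 0.000
1 2 0.469 0.875
2 -2 -3.855 0.292
3 -2 1.366 -0.905
4 -2 -2.543 0.160
5 -2 -0.954 -0.604
6 -2 -3.035 -0.359
7 -2 -2.725 -0.831
8 -2 -3.870 -0.847
9 -2 -3.960 -1.137
10 -2 -4.613 -1.217
11 -2 -4.791 -1.397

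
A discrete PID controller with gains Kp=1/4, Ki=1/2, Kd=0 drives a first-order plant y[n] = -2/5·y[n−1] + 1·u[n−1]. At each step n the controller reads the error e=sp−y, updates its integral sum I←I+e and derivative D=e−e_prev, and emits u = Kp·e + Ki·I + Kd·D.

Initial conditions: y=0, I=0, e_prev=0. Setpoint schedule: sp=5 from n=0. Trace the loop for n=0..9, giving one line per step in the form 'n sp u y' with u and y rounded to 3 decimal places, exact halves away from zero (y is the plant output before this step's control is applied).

(exact arithmetic carried between steps; '≈' marks a value shown rounded to 6 d.p. or computed from one; I and e_prev carry over from the previous line; the table rounds u and y to 3 d.p., halves away from zero)
n=0: y=0, sp=5, e=sp−y=5; I=5, D=e−e_prev=5; u=1/4·5+1/2·5+0·5=3.75; next y=-2/5·0+1·3.75=3.75
n=1: y=3.75, sp=5, e=sp−y=1.25; I=6.25, D=e−e_prev=-3.75; u=1/4·1.25+1/2·6.25+0·(-3.75)=3.4375; next y=-2/5·3.75+1·3.4375=1.9375
n=2: y=1.9375, sp=5, e=sp−y=3.0625; I=9.3125, D=e−e_prev=1.8125; u=1/4·3.0625+1/2·9.3125+0·1.8125=5.421875; next y=-2/5·1.9375+1·5.421875=4.646875
n=3: y=4.646875, sp=5, e=sp−y=0.353125; I=9.665625, D=e−e_prev=-2.709375; u=1/4·0.353125+1/2·9.665625+0·(-2.709375)≈4.921094; next y=-2/5·4.646875+1·4.921094≈3.062344
n=4: y≈3.062344, sp=5, e=sp−y≈1.937656; I≈11.603281, D=e−e_prev≈1.584531; u=1/4·1.937656+1/2·11.603281+0·1.584531≈6.286055; next y=-2/5·3.062344+1·6.286055≈5.061117
n=5: y≈5.061117, sp=5, e=sp−y≈-0.061117; I≈11.542164, D=e−e_prev≈-1.998773; u=1/4·(-0.061117)+1/2·11.542164+0·(-1.998773)≈5.755803; next y=-2/5·5.061117+1·5.755803≈3.731356
n=6: y≈3.731356, sp=5, e=sp−y≈1.268644; I≈12.810808, D=e−e_prev≈1.329761; u=1/4·1.268644+1/2·12.810808+0·1.329761≈6.722565; next y=-2/5·3.731356+1·6.722565≈5.230023
n=7: y≈5.230023, sp=5, e=sp−y≈-0.230023; I≈12.580785, D=e−e_prev≈-1.498667; u=1/4·(-0.230023)+1/2·12.580785+0·(-1.498667)≈6.232887; next y=-2/5·5.230023+1·6.232887≈4.140878
n=8: y≈4.140878, sp=5, e=sp−y≈0.859122; I≈13.439908, D=e−e_prev≈1.089145; u=1/4·0.859122+1/2·13.439908+0·1.089145≈6.934734; next y=-2/5·4.140878+1·6.934734≈5.278383
n=9: y≈5.278383, sp=5, e=sp−y≈-0.278383; I≈13.161524, D=e−e_prev≈-1.137505; u=1/4·(-0.278383)+1/2·13.161524+0·(-1.137505)≈6.511166; next y=-2/5·5.278383+1·6.511166≈4.399813

0 5 3.750 0.000
1 5 3.438 3.750
2 5 5.422 1.938
3 5 4.921 4.647
4 5 6.286 3.062
5 5 5.756 5.061
6 5 6.723 3.731
7 5 6.233 5.230
8 5 6.935 4.141
9 5 6.511 5.278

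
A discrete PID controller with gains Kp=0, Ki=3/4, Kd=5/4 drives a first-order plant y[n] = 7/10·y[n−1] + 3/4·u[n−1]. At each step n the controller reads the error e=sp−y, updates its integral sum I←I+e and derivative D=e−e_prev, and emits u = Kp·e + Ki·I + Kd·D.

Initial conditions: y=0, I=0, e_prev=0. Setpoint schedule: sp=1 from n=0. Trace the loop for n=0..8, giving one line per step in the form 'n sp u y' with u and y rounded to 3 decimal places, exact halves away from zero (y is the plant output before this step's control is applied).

0 1 2.000 0.000
1 1 -1.500 1.500
2 1 3.150 -0.075
3 1 -2.783 2.310
4 1 4.776 -0.470
5 1 -5.042 3.253
6 1 7.437 -1.505
7 1 -8.690 4.524
8 1 11.953 -3.350

(exact arithmetic carried between steps; '≈' marks a value shown rounded to 6 d.p. or computed from one; I and e_prev carry over from the previous line; the table rounds u and y to 3 d.p., halves away from zero)
n=0: y=0, sp=1, e=sp−y=1; I=1, D=e−e_prev=1; u=0·1+3/4·1+5/4·1=2; next y=7/10·0+3/4·2=1.5
n=1: y=1.5, sp=1, e=sp−y=-0.5; I=0.5, D=e−e_prev=-1.5; u=0·(-0.5)+3/4·0.5+5/4·(-1.5)=-1.5; next y=7/10·1.5+3/4·(-1.5)=-0.075
n=2: y=-0.075, sp=1, e=sp−y=1.075; I=1.575, D=e−e_prev=1.575; u=0·1.075+3/4·1.575+5/4·1.575=3.15; next y=7/10·(-0.075)+3/4·3.15=2.31
n=3: y=2.31, sp=1, e=sp−y=-1.31; I=0.265, D=e−e_prev=-2.385; u=0·(-1.31)+3/4·0.265+5/4·(-2.385)=-2.7825; next y=7/10·2.31+3/4·(-2.7825)=-0.469875
n=4: y=-0.469875, sp=1, e=sp−y=1.469875; I=1.734875, D=e−e_prev=2.779875; u=0·1.469875+3/4·1.734875+5/4·2.779875=4.776; next y=7/10·(-0.469875)+3/4·4.776≈3.253088
n=5: y≈3.253088, sp=1, e=sp−y≈-2.253088; I≈-0.518213, D=e−e_prev≈-3.722963; u=0·(-2.253088)+3/4·(-0.518213)+5/4·(-3.722963)≈-5.042363; next y=7/10·3.253088+3/4·(-5.042363)≈-1.504611
n=6: y≈-1.504611, sp=1, e=sp−y≈2.504611; I≈1.986398, D=e−e_prev≈4.757698; u=0·2.504611+3/4·1.986398+5/4·4.757698≈7.436921; next y=7/10·(-1.504611)+3/4·7.436921≈4.524464
n=7: y≈4.524464, sp=1, e=sp−y≈-3.524464; I≈-1.538065, D=e−e_prev≈-6.029074; u=0·(-3.524464)+3/4·(-1.538065)+5/4·(-6.029074)≈-8.689892; next y=7/10·4.524464+3/4·(-8.689892)≈-3.350294
n=8: y≈-3.350294, sp=1, e=sp−y≈4.350294; I≈2.812229, D=e−e_prev≈7.874758; u=0·4.350294+3/4·2.812229+5/4·7.874758≈11.952619; next y=7/10·(-3.350294)+3/4·11.952619≈6.619258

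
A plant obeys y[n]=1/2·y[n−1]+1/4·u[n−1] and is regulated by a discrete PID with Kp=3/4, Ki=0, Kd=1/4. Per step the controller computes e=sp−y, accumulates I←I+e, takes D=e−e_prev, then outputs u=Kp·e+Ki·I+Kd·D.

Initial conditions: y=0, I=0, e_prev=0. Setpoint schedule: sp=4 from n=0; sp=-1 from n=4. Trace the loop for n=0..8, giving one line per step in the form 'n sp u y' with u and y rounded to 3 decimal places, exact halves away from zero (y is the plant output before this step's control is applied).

(exact arithmetic carried between steps; '≈' marks a value shown rounded to 6 d.p. or computed from one; I and e_prev carry over from the previous line; the table rounds u and y to 3 d.p., halves away from zero)
n=0: y=0, sp=4, e=sp−y=4; I=4, D=e−e_prev=4; u=3/4·4+0·4+1/4·4=4; next y=1/2·0+1/4·4=1
n=1: y=1, sp=4, e=sp−y=3; I=7, D=e−e_prev=-1; u=3/4·3+0·7+1/4·(-1)=2; next y=1/2·1+1/4·2=1
n=2: y=1, sp=4, e=sp−y=3; I=10, D=e−e_prev=0; u=3/4·3+0·10+1/4·0=2.25; next y=1/2·1+1/4·2.25=1.0625
n=3: y=1.0625, sp=4, e=sp−y=2.9375; I=12.9375, D=e−e_prev=-0.0625; u=3/4·2.9375+0·12.9375+1/4·(-0.0625)=2.1875; next y=1/2·1.0625+1/4·2.1875=1.078125
n=4: y=1.078125, sp=-1, e=sp−y=-2.078125; I=10.859375, D=e−e_prev=-5.015625; u=3/4·(-2.078125)+0·10.859375+1/4·(-5.015625)=-2.8125; next y=1/2·1.078125+1/4·(-2.8125)≈-0.164063
n=5: y≈-0.164063, sp=-1, e=sp−y≈-0.835938; I≈10.023438, D=e−e_prev≈1.242188; u=3/4·(-0.835938)+0·10.023438+1/4·1.242188≈-0.316406; next y=1/2·(-0.164063)+1/4·(-0.316406)≈-0.161133
n=6: y≈-0.161133, sp=-1, e=sp−y≈-0.838867; I≈9.184570, D=e−e_prev≈-0.002930; u=3/4·(-0.838867)+0·9.184570+1/4·(-0.002930)≈-0.629883; next y=1/2·(-0.161133)+1/4·(-0.629883)≈-0.238037
n=7: y≈-0.238037, sp=-1, e=sp−y≈-0.761963; I≈8.422607, D=e−e_prev≈0.076904; u=3/4·(-0.761963)+0·8.422607+1/4·0.076904≈-0.552246; next y=1/2·(-0.238037)+1/4·(-0.552246)≈-0.257080
n=8: y≈-0.257080, sp=-1, e=sp−y≈-0.742920; I≈7.679688, D=e−e_prev≈0.019043; u=3/4·(-0.742920)+0·7.679688+1/4·0.019043≈-0.552429; next y=1/2·(-0.257080)+1/4·(-0.552429)≈-0.266647

0 4 4.000 0.000
1 4 2.000 1.000
2 4 2.250 1.000
3 4 2.188 1.063
4 -1 -2.813 1.078
5 -1 -0.316 -0.164
6 -1 -0.630 -0.161
7 -1 -0.552 -0.238
8 -1 -0.552 -0.257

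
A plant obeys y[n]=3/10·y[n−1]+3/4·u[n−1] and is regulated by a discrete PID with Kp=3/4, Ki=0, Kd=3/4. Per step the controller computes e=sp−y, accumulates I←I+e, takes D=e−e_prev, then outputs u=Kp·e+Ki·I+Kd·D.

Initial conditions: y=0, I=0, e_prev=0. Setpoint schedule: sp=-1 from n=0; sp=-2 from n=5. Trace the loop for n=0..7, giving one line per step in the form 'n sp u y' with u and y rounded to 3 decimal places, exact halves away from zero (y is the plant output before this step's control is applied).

0 -1 -1.500 0.000
1 -1 0.938 -1.125
2 -1 -2.142 0.366
3 -1 1.770 -1.497
4 -1 -3.190 0.878
5 -2 1.602 -2.129
6 -2 -3.941 0.563
7 -2 3.103 -2.787

(exact arithmetic carried between steps; '≈' marks a value shown rounded to 6 d.p. or computed from one; I and e_prev carry over from the previous line; the table rounds u and y to 3 d.p., halves away from zero)
n=0: y=0, sp=-1, e=sp−y=-1; I=-1, D=e−e_prev=-1; u=3/4·(-1)+0·(-1)+3/4·(-1)=-1.5; next y=3/10·0+3/4·(-1.5)=-1.125
n=1: y=-1.125, sp=-1, e=sp−y=0.125; I=-0.875, D=e−e_prev=1.125; u=3/4·0.125+0·(-0.875)+3/4·1.125=0.9375; next y=3/10·(-1.125)+3/4·0.9375=0.365625
n=2: y=0.365625, sp=-1, e=sp−y=-1.365625; I=-2.240625, D=e−e_prev=-1.490625; u=3/4·(-1.365625)+0·(-2.240625)+3/4·(-1.490625)≈-2.142188; next y=3/10·0.365625+3/4·(-2.142188)≈-1.496953
n=3: y≈-1.496953, sp=-1, e=sp−y≈0.496953; I≈-1.743672, D=e−e_prev≈1.862578; u=3/4·0.496953+0·(-1.743672)+3/4·1.862578≈1.769648; next y=3/10·(-1.496953)+3/4·1.769648≈0.878150
n=4: y≈0.878150, sp=-1, e=sp−y≈-1.878150; I≈-3.621822, D=e−e_prev≈-2.375104; u=3/4·(-1.878150)+0·(-3.621822)+3/4·(-2.375104)≈-3.189940; next y=3/10·0.878150+3/4·(-3.189940)≈-2.129010
n=5: y≈-2.129010, sp=-2, e=sp−y≈0.129010; I≈-3.492812, D=e−e_prev≈2.007161; u=3/4·0.129010+0·(-3.492812)+3/4·2.007161≈1.602128; next y=3/10·(-2.129010)+3/4·1.602128≈0.562893
n=6: y≈0.562893, sp=-2, e=sp−y≈-2.562893; I≈-6.055705, D=e−e_prev≈-2.691903; u=3/4·(-2.562893)+0·(-6.055705)+3/4·(-2.691903)≈-3.941097; next y=3/10·0.562893+3/4·(-3.941097)≈-2.786955
n=7: y≈-2.786955, sp=-2, e=sp−y≈0.786955; I≈-5.268750, D=e−e_prev≈3.349848; u=3/4·0.786955+0·(-5.268750)+3/4·3.349848≈3.102602; next y=3/10·(-2.786955)+3/4·3.102602≈1.490865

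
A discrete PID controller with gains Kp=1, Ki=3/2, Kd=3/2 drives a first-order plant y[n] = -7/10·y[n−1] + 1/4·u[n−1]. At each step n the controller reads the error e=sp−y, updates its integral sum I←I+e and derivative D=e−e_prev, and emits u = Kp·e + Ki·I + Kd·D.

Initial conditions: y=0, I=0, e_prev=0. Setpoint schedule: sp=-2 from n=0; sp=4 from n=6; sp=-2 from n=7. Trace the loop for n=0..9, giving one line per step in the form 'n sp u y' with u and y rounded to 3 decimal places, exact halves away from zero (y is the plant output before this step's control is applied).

0 -2 -8.000 0.000
1 -2 0.000 -2.000
2 -2 -16.600 1.400
3 -2 9.520 -5.130
4 -2 -39.984 5.971
5 -2 45.298 -14.176
6 4 -84.351 21.247
7 -2 138.746 -35.961
8 -2 -270.406 59.859
9 -2 457.984 -109.503

(exact arithmetic carried between steps; '≈' marks a value shown rounded to 6 d.p. or computed from one; I and e_prev carry over from the previous line; the table rounds u and y to 3 d.p., halves away from zero)
n=0: y=0, sp=-2, e=sp−y=-2; I=-2, D=e−e_prev=-2; u=1·(-2)+3/2·(-2)+3/2·(-2)=-8; next y=-7/10·0+1/4·(-8)=-2
n=1: y=-2, sp=-2, e=sp−y=0; I=-2, D=e−e_prev=2; u=1·0+3/2·(-2)+3/2·2=0; next y=-7/10·(-2)+1/4·0=1.4
n=2: y=1.4, sp=-2, e=sp−y=-3.4; I=-5.4, D=e−e_prev=-3.4; u=1·(-3.4)+3/2·(-5.4)+3/2·(-3.4)=-16.6; next y=-7/10·1.4+1/4·(-16.6)=-5.13
n=3: y=-5.13, sp=-2, e=sp−y=3.13; I=-2.27, D=e−e_prev=6.53; u=1·3.13+3/2·(-2.27)+3/2·6.53=9.52; next y=-7/10·(-5.13)+1/4·9.52=5.971
n=4: y=5.971, sp=-2, e=sp−y=-7.971; I=-10.241, D=e−e_prev=-11.101; u=1·(-7.971)+3/2·(-10.241)+3/2·(-11.101)=-39.984; next y=-7/10·5.971+1/4·(-39.984)=-14.1757
n=5: y=-14.1757, sp=-2, e=sp−y=12.1757; I=1.9347, D=e−e_prev=20.1467; u=1·12.1757+3/2·1.9347+3/2·20.1467=45.2978; next y=-7/10·(-14.1757)+1/4·45.2978=21.24744
n=6: y=21.24744, sp=4, e=sp−y=-17.24744; I=-15.31274, D=e−e_prev=-29.42314; u=1·(-17.24744)+3/2·(-15.31274)+3/2·(-29.42314)=-84.35126; next y=-7/10·21.24744+1/4·(-84.35126)=-35.961023
n=7: y=-35.961023, sp=-2, e=sp−y=33.961023; I=18.648283, D=e−e_prev=51.208463; u=1·33.961023+3/2·18.648283+3/2·51.208463=138.746142; next y=-7/10·(-35.961023)+1/4·138.746142≈59.859252
n=8: y≈59.859252, sp=-2, e=sp−y≈-61.859252; I≈-43.210969, D=e−e_prev≈-95.820275; u=1·(-61.859252)+3/2·(-43.210969)+3/2·(-95.820275)≈-270.406116; next y=-7/10·59.859252+1/4·(-270.406116)≈-109.503005
n=9: y≈-109.503005, sp=-2, e=sp−y≈107.503005; I≈64.292037, D=e−e_prev≈169.362257; u=1·107.503005+3/2·64.292037+3/2·169.362257≈457.984445; next y=-7/10·(-109.503005)+1/4·457.984445≈191.148215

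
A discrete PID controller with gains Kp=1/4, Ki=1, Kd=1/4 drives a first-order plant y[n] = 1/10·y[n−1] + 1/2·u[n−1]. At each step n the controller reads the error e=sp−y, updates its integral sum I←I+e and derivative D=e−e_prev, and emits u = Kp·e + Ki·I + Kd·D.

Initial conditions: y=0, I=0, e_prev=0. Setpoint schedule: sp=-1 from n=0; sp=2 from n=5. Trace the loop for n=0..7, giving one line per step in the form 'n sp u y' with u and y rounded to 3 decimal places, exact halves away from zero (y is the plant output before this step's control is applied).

0 -1 -1.500 0.000
1 -1 -1.125 -0.750
2 -1 -1.731 -0.638
3 -1 -1.628 -0.929
4 -1 -1.805 -0.907
5 2 2.737 -0.993
6 2 1.565 1.269
7 2 3.401 0.909

(exact arithmetic carried between steps; '≈' marks a value shown rounded to 6 d.p. or computed from one; I and e_prev carry over from the previous line; the table rounds u and y to 3 d.p., halves away from zero)
n=0: y=0, sp=-1, e=sp−y=-1; I=-1, D=e−e_prev=-1; u=1/4·(-1)+1·(-1)+1/4·(-1)=-1.5; next y=1/10·0+1/2·(-1.5)=-0.75
n=1: y=-0.75, sp=-1, e=sp−y=-0.25; I=-1.25, D=e−e_prev=0.75; u=1/4·(-0.25)+1·(-1.25)+1/4·0.75=-1.125; next y=1/10·(-0.75)+1/2·(-1.125)=-0.6375
n=2: y=-0.6375, sp=-1, e=sp−y=-0.3625; I=-1.6125, D=e−e_prev=-0.1125; u=1/4·(-0.3625)+1·(-1.6125)+1/4·(-0.1125)=-1.73125; next y=1/10·(-0.6375)+1/2·(-1.73125)=-0.929375
n=3: y=-0.929375, sp=-1, e=sp−y=-0.070625; I=-1.683125, D=e−e_prev=0.291875; u=1/4·(-0.070625)+1·(-1.683125)+1/4·0.291875≈-1.627813; next y=1/10·(-0.929375)+1/2·(-1.627813)≈-0.906844
n=4: y≈-0.906844, sp=-1, e=sp−y≈-0.093156; I≈-1.776281, D=e−e_prev≈-0.022531; u=1/4·(-0.093156)+1·(-1.776281)+1/4·(-0.022531)≈-1.805203; next y=1/10·(-0.906844)+1/2·(-1.805203)≈-0.993286
n=5: y≈-0.993286, sp=2, e=sp−y≈2.993286; I≈1.217005, D=e−e_prev≈3.086442; u=1/4·2.993286+1·1.217005+1/4·3.086442≈2.736937; next y=1/10·(-0.993286)+1/2·2.736937≈1.269140
n=6: y≈1.269140, sp=2, e=sp−y≈0.730860; I≈1.947865, D=e−e_prev≈-2.262426; u=1/4·0.730860+1·1.947865+1/4·(-2.262426)≈1.564974; next y=1/10·1.269140+1/2·1.564974≈0.909401
n=7: y≈0.909401, sp=2, e=sp−y≈1.090599; I≈3.038464, D=e−e_prev≈0.359739; u=1/4·1.090599+1·3.038464+1/4·0.359739≈3.401049; next y=1/10·0.909401+1/2·3.401049≈1.791464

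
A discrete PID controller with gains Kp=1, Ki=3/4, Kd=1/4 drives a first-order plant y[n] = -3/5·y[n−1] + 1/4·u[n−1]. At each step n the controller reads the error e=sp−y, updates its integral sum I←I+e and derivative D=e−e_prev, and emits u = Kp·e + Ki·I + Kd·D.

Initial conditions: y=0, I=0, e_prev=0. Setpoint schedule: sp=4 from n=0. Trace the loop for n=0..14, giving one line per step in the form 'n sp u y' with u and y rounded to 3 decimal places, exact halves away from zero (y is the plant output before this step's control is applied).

0 4 8.000 0.000
1 4 6.000 2.000
2 4 11.400 0.300
3 4 9.010 2.670
4 4 14.639 0.651
5 4 11.408 3.269
6 4 17.369 0.890
7 4 13.271 3.808
8 4 19.695 1.033
9 4 14.684 4.304
10 4 21.704 1.089
11 4 15.716 4.773
12 4 23.472 1.065
13 4 16.419 5.229
14 4 25.061 0.967

(exact arithmetic carried between steps; '≈' marks a value shown rounded to 6 d.p. or computed from one; I and e_prev carry over from the previous line; the table rounds u and y to 3 d.p., halves away from zero)
n=0: y=0, sp=4, e=sp−y=4; I=4, D=e−e_prev=4; u=1·4+3/4·4+1/4·4=8; next y=-3/5·0+1/4·8=2
n=1: y=2, sp=4, e=sp−y=2; I=6, D=e−e_prev=-2; u=1·2+3/4·6+1/4·(-2)=6; next y=-3/5·2+1/4·6=0.3
n=2: y=0.3, sp=4, e=sp−y=3.7; I=9.7, D=e−e_prev=1.7; u=1·3.7+3/4·9.7+1/4·1.7=11.4; next y=-3/5·0.3+1/4·11.4=2.67
n=3: y=2.67, sp=4, e=sp−y=1.33; I=11.03, D=e−e_prev=-2.37; u=1·1.33+3/4·11.03+1/4·(-2.37)=9.01; next y=-3/5·2.67+1/4·9.01=0.6505
n=4: y=0.6505, sp=4, e=sp−y=3.3495; I=14.3795, D=e−e_prev=2.0195; u=1·3.3495+3/4·14.3795+1/4·2.0195=14.639; next y=-3/5·0.6505+1/4·14.639=3.26945
n=5: y=3.26945, sp=4, e=sp−y=0.73055; I=15.11005, D=e−e_prev=-2.61895; u=1·0.73055+3/4·15.11005+1/4·(-2.61895)=11.40835; next y=-3/5·3.26945+1/4·11.40835≈0.890418
n=6: y≈0.890418, sp=4, e=sp−y≈3.109583; I≈18.219633, D=e−e_prev≈2.379033; u=1·3.109583+3/4·18.219633+1/4·2.379033≈17.369065; next y=-3/5·0.890418+1/4·17.369065≈3.808016
n=7: y≈3.808016, sp=4, e=sp−y≈0.191984; I≈18.411617, D=e−e_prev≈-2.917598; u=1·0.191984+3/4·18.411617+1/4·(-2.917598)≈13.271297; next y=-3/5·3.808016+1/4·13.271297≈1.033015
n=8: y≈1.033015, sp=4, e=sp−y≈2.966985; I≈21.378602, D=e−e_prev≈2.775001; u=1·2.966985+3/4·21.378602+1/4·2.775001≈19.694687; next y=-3/5·1.033015+1/4·19.694687≈4.303863
n=9: y≈4.303863, sp=4, e=sp−y≈-0.303863; I≈21.074739, D=e−e_prev≈-3.270848; u=1·(-0.303863)+3/4·21.074739+1/4·(-3.270848)≈14.684480; next y=-3/5·4.303863+1/4·14.684480≈1.088802
n=10: y≈1.088802, sp=4, e=sp−y≈2.911198; I≈23.985937, D=e−e_prev≈3.215061; u=1·2.911198+3/4·23.985937+1/4·3.215061≈21.704416; next y=-3/5·1.088802+1/4·21.704416≈4.772823
n=11: y≈4.772823, sp=4, e=sp−y≈-0.772823; I≈23.213114, D=e−e_prev≈-3.684020; u=1·(-0.772823)+3/4·23.213114+1/4·(-3.684020)≈15.716008; next y=-3/5·4.772823+1/4·15.716008≈1.065308
n=12: y≈1.065308, sp=4, e=sp−y≈2.934692; I≈26.147806, D=e−e_prev≈3.707514; u=1·2.934692+3/4·26.147806+1/4·3.707514≈23.472424; next y=-3/5·1.065308+1/4·23.472424≈5.228921
n=13: y≈5.228921, sp=4, e=sp−y≈-1.228921; I≈24.918885, D=e−e_prev≈-4.163613; u=1·(-1.228921)+3/4·24.918885+1/4·(-4.163613)≈16.419339; next y=-3/5·5.228921+1/4·16.419339≈0.967482
n=14: y≈0.967482, sp=4, e=sp−y≈3.032518; I≈27.951403, D=e−e_prev≈4.261439; u=1·3.032518+3/4·27.951403+1/4·4.261439≈25.061429; next y=-3/5·0.967482+1/4·25.061429≈5.684868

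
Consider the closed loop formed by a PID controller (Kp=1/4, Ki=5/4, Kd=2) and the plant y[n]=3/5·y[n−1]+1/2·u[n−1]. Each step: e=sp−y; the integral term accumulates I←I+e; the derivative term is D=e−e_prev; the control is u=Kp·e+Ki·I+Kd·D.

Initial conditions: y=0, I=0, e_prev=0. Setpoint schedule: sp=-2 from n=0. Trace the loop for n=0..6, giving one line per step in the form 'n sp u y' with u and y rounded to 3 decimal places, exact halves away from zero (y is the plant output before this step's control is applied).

0 -2 -7.000 0.000
1 -2 6.750 -3.500
2 -2 -15.088 1.275
3 -2 18.557 -6.779
4 -2 -33.542 5.211
5 -2 47.418 -13.644
6 -2 -77.821 15.522

(exact arithmetic carried between steps; '≈' marks a value shown rounded to 6 d.p. or computed from one; I and e_prev carry over from the previous line; the table rounds u and y to 3 d.p., halves away from zero)
n=0: y=0, sp=-2, e=sp−y=-2; I=-2, D=e−e_prev=-2; u=1/4·(-2)+5/4·(-2)+2·(-2)=-7; next y=3/5·0+1/2·(-7)=-3.5
n=1: y=-3.5, sp=-2, e=sp−y=1.5; I=-0.5, D=e−e_prev=3.5; u=1/4·1.5+5/4·(-0.5)+2·3.5=6.75; next y=3/5·(-3.5)+1/2·6.75=1.275
n=2: y=1.275, sp=-2, e=sp−y=-3.275; I=-3.775, D=e−e_prev=-4.775; u=1/4·(-3.275)+5/4·(-3.775)+2·(-4.775)=-15.0875; next y=3/5·1.275+1/2·(-15.0875)=-6.77875
n=3: y=-6.77875, sp=-2, e=sp−y=4.77875; I=1.00375, D=e−e_prev=8.05375; u=1/4·4.77875+5/4·1.00375+2·8.05375=18.556875; next y=3/5·(-6.77875)+1/2·18.556875≈5.211188
n=4: y≈5.211188, sp=-2, e=sp−y≈-7.211188; I≈-6.207438, D=e−e_prev≈-11.989938; u=1/4·(-7.211188)+5/4·(-6.207438)+2·(-11.989938)≈-33.541969; next y=3/5·5.211188+1/2·(-33.541969)≈-13.644272
n=5: y≈-13.644272, sp=-2, e=sp−y≈11.644272; I≈5.436834, D=e−e_prev≈18.855459; u=1/4·11.644272+5/4·5.436834+2·18.855459≈47.418030; next y=3/5·(-13.644272)+1/2·47.418030≈15.522452
n=6: y≈15.522452, sp=-2, e=sp−y≈-17.522452; I≈-12.085617, D=e−e_prev≈-29.166724; u=1/4·(-17.522452)+5/4·(-12.085617)+2·(-29.166724)≈-77.821082; next y=3/5·15.522452+1/2·(-77.821082)≈-29.597070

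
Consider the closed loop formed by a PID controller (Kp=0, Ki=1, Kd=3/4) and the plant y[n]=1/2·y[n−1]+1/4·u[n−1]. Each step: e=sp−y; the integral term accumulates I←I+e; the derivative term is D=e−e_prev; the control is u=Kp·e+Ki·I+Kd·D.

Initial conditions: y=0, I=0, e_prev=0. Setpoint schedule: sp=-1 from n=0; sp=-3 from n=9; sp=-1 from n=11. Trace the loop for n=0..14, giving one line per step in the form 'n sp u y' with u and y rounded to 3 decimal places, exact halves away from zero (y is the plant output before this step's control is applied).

(exact arithmetic carried between steps; '≈' marks a value shown rounded to 6 d.p. or computed from one; I and e_prev carry over from the previous line; the table rounds u and y to 3 d.p., halves away from zero)
n=0: y=0, sp=-1, e=sp−y=-1; I=-1, D=e−e_prev=-1; u=0·(-1)+1·(-1)+3/4·(-1)=-1.75; next y=1/2·0+1/4·(-1.75)=-0.4375
n=1: y=-0.4375, sp=-1, e=sp−y=-0.5625; I=-1.5625, D=e−e_prev=0.4375; u=0·(-0.5625)+1·(-1.5625)+3/4·0.4375=-1.234375; next y=1/2·(-0.4375)+1/4·(-1.234375)≈-0.527344
n=2: y≈-0.527344, sp=-1, e=sp−y≈-0.472656; I≈-2.035156, D=e−e_prev≈0.089844; u=0·(-0.472656)+1·(-2.035156)+3/4·0.089844≈-1.967773; next y=1/2·(-0.527344)+1/4·(-1.967773)≈-0.755615
n=3: y≈-0.755615, sp=-1, e=sp−y≈-0.244385; I≈-2.279541, D=e−e_prev≈0.228271; u=0·(-0.244385)+1·(-2.279541)+3/4·0.228271≈-2.108337; next y=1/2·(-0.755615)+1/4·(-2.108337)≈-0.904892
n=4: y≈-0.904892, sp=-1, e=sp−y≈-0.095108; I≈-2.374649, D=e−e_prev≈0.149277; u=0·(-0.095108)+1·(-2.374649)+3/4·0.149277≈-2.262691; next y=1/2·(-0.904892)+1/4·(-2.262691)≈-1.018119
n=5: y≈-1.018119, sp=-1, e=sp−y≈0.018119; I≈-2.356530, D=e−e_prev≈0.113227; u=0·0.018119+1·(-2.356530)+3/4·0.113227≈-2.271610; next y=1/2·(-1.018119)+1/4·(-2.271610)≈-1.076962
n=6: y≈-1.076962, sp=-1, e=sp−y≈0.076962; I≈-2.279568, D=e−e_prev≈0.058843; u=0·0.076962+1·(-2.279568)+3/4·0.058843≈-2.235436; next y=1/2·(-1.076962)+1/4·(-2.235436)≈-1.097340
n=7: y≈-1.097340, sp=-1, e=sp−y≈0.097340; I≈-2.182228, D=e−e_prev≈0.020378; u=0·0.097340+1·(-2.182228)+3/4·0.020378≈-2.166945; next y=1/2·(-1.097340)+1/4·(-2.166945)≈-1.090406
n=8: y≈-1.090406, sp=-1, e=sp−y≈0.090406; I≈-2.091822, D=e−e_prev≈-0.006934; u=0·0.090406+1·(-2.091822)+3/4·(-0.006934)≈-2.097022; next y=1/2·(-1.090406)+1/4·(-2.097022)≈-1.069459
n=9: y≈-1.069459, sp=-3, e=sp−y≈-1.930541; I≈-4.022363, D=e−e_prev≈-2.020947; u=0·(-1.930541)+1·(-4.022363)+3/4·(-2.020947)≈-5.538074; next y=1/2·(-1.069459)+1/4·(-5.538074)≈-1.919248
n=10: y≈-1.919248, sp=-3, e=sp−y≈-1.080752; I≈-5.103116, D=e−e_prev≈0.849789; u=0·(-1.080752)+1·(-5.103116)+3/4·0.849789≈-4.465774; next y=1/2·(-1.919248)+1/4·(-4.465774)≈-2.076067
n=11: y≈-2.076067, sp=-1, e=sp−y≈1.076067; I≈-4.027048, D=e−e_prev≈2.156819; u=0·1.076067+1·(-4.027048)+3/4·2.156819≈-2.409434; next y=1/2·(-2.076067)+1/4·(-2.409434)≈-1.640392
n=12: y≈-1.640392, sp=-1, e=sp−y≈0.640392; I≈-3.386656, D=e−e_prev≈-0.435675; u=0·0.640392+1·(-3.386656)+3/4·(-0.435675)≈-3.713413; next y=1/2·(-1.640392)+1/4·(-3.713413)≈-1.748549
n=13: y≈-1.748549, sp=-1, e=sp−y≈0.748549; I≈-2.638107, D=e−e_prev≈0.108157; u=0·0.748549+1·(-2.638107)+3/4·0.108157≈-2.556989; next y=1/2·(-1.748549)+1/4·(-2.556989)≈-1.513522
n=14: y≈-1.513522, sp=-1, e=sp−y≈0.513522; I≈-2.124585, D=e−e_prev≈-0.235027; u=0·0.513522+1·(-2.124585)+3/4·(-0.235027)≈-2.300856; next y=1/2·(-1.513522)+1/4·(-2.300856)≈-1.331975

0 -1 -1.750 0.000
1 -1 -1.234 -0.438
2 -1 -1.968 -0.527
3 -1 -2.108 -0.756
4 -1 -2.263 -0.905
5 -1 -2.272 -1.018
6 -1 -2.235 -1.077
7 -1 -2.167 -1.097
8 -1 -2.097 -1.090
9 -3 -5.538 -1.069
10 -3 -4.466 -1.919
11 -1 -2.409 -2.076
12 -1 -3.713 -1.640
13 -1 -2.557 -1.749
14 -1 -2.301 -1.514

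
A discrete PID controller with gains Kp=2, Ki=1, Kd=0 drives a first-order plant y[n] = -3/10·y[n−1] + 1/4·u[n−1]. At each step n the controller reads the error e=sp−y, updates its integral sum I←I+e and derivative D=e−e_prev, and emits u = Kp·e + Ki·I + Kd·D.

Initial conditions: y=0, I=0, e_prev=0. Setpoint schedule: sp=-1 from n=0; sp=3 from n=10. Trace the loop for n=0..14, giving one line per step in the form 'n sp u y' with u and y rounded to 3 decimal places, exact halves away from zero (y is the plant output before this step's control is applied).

(exact arithmetic carried between steps; '≈' marks a value shown rounded to 6 d.p. or computed from one; I and e_prev carry over from the previous line; the table rounds u and y to 3 d.p., halves away from zero)
n=0: y=0, sp=-1, e=sp−y=-1; I=-1, D=e−e_prev=-1; u=2·(-1)+1·(-1)+0·(-1)=-3; next y=-3/10·0+1/4·(-3)=-0.75
n=1: y=-0.75, sp=-1, e=sp−y=-0.25; I=-1.25, D=e−e_prev=0.75; u=2·(-0.25)+1·(-1.25)+0·0.75=-1.75; next y=-3/10·(-0.75)+1/4·(-1.75)=-0.2125
n=2: y=-0.2125, sp=-1, e=sp−y=-0.7875; I=-2.0375, D=e−e_prev=-0.5375; u=2·(-0.7875)+1·(-2.0375)+0·(-0.5375)=-3.6125; next y=-3/10·(-0.2125)+1/4·(-3.6125)=-0.839375
n=3: y=-0.839375, sp=-1, e=sp−y=-0.160625; I=-2.198125, D=e−e_prev=0.626875; u=2·(-0.160625)+1·(-2.198125)+0·0.626875=-2.519375; next y=-3/10·(-0.839375)+1/4·(-2.519375)≈-0.378031
n=4: y≈-0.378031, sp=-1, e=sp−y≈-0.621969; I≈-2.820094, D=e−e_prev≈-0.461344; u=2·(-0.621969)+1·(-2.820094)+0·(-0.461344)≈-4.064031; next y=-3/10·(-0.378031)+1/4·(-4.064031)≈-0.902598
n=5: y≈-0.902598, sp=-1, e=sp−y≈-0.097402; I≈-2.917495, D=e−e_prev≈0.524567; u=2·(-0.097402)+1·(-2.917495)+0·0.524567≈-3.112298; next y=-3/10·(-0.902598)+1/4·(-3.112298)≈-0.507295
n=6: y≈-0.507295, sp=-1, e=sp−y≈-0.492705; I≈-3.410200, D=e−e_prev≈-0.395303; u=2·(-0.492705)+1·(-3.410200)+0·(-0.395303)≈-4.395610; next y=-3/10·(-0.507295)+1/4·(-4.395610)≈-0.946714
n=7: y≈-0.946714, sp=-1, e=sp−y≈-0.053286; I≈-3.463486, D=e−e_prev≈0.439419; u=2·(-0.053286)+1·(-3.463486)+0·0.439419≈-3.570058; next y=-3/10·(-0.946714)+1/4·(-3.570058)≈-0.608500
n=8: y≈-0.608500, sp=-1, e=sp−y≈-0.391500; I≈-3.854986, D=e−e_prev≈-0.338214; u=2·(-0.391500)+1·(-3.854986)+0·(-0.338214)≈-4.637985; next y=-3/10·(-0.608500)+1/4·(-4.637985)≈-0.976946
n=9: y≈-0.976946, sp=-1, e=sp−y≈-0.023054; I≈-3.878040, D=e−e_prev≈0.368446; u=2·(-0.023054)+1·(-3.878040)+0·0.368446≈-3.924147; next y=-3/10·(-0.976946)+1/4·(-3.924147)≈-0.687953
n=10: y≈-0.687953, sp=3, e=sp−y≈3.687953; I≈-0.190087, D=e−e_prev≈3.711007; u=2·3.687953+1·(-0.190087)+0·3.711007≈7.185819; next y=-3/10·(-0.687953)+1/4·7.185819≈2.002841
n=11: y≈2.002841, sp=3, e=sp−y≈0.997159; I≈0.807073, D=e−e_prev≈-2.690794; u=2·0.997159+1·0.807073+0·(-2.690794)≈2.801391; next y=-3/10·2.002841+1/4·2.801391≈0.099496
n=12: y≈0.099496, sp=3, e=sp−y≈2.900504; I≈3.707577, D=e−e_prev≈1.903345; u=2·2.900504+1·3.707577+0·1.903345≈9.508586; next y=-3/10·0.099496+1/4·9.508586≈2.347298
n=13: y≈2.347298, sp=3, e=sp−y≈0.652702; I≈4.360279, D=e−e_prev≈-2.247802; u=2·0.652702+1·4.360279+0·(-2.247802)≈5.665684; next y=-3/10·2.347298+1/4·5.665684≈0.712232
n=14: y≈0.712232, sp=3, e=sp−y≈2.287768; I≈6.648048, D=e−e_prev≈1.635066; u=2·2.287768+1·6.648048+0·1.635066≈11.223584; next y=-3/10·0.712232+1/4·11.223584≈2.592227

0 -1 -3.000 0.000
1 -1 -1.750 -0.750
2 -1 -3.613 -0.213
3 -1 -2.519 -0.839
4 -1 -4.064 -0.378
5 -1 -3.112 -0.903
6 -1 -4.396 -0.507
7 -1 -3.570 -0.947
8 -1 -4.638 -0.609
9 -1 -3.924 -0.977
10 3 7.186 -0.688
11 3 2.801 2.003
12 3 9.509 0.099
13 3 5.666 2.347
14 3 11.224 0.712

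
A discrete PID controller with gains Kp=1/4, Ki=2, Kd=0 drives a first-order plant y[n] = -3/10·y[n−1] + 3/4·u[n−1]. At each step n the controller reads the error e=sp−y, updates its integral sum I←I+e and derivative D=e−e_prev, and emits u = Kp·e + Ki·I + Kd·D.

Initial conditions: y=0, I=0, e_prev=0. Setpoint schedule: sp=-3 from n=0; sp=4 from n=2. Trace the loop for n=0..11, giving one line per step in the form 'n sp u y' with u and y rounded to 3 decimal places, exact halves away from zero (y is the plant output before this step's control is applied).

0 -3 -6.750 0.000
1 -3 -1.359 -5.063
2 4 6.002 0.499
3 4 4.336 4.352
4 4 9.044 1.946
5 4 3.582 6.199
6 4 11.272 0.827
7 4 1.015 8.206
8 4 14.892 -1.700
9 4 -3.811 11.679
10 4 21.423 -6.362
11 4 -12.614 17.976

(exact arithmetic carried between steps; '≈' marks a value shown rounded to 6 d.p. or computed from one; I and e_prev carry over from the previous line; the table rounds u and y to 3 d.p., halves away from zero)
n=0: y=0, sp=-3, e=sp−y=-3; I=-3, D=e−e_prev=-3; u=1/4·(-3)+2·(-3)+0·(-3)=-6.75; next y=-3/10·0+3/4·(-6.75)=-5.0625
n=1: y=-5.0625, sp=-3, e=sp−y=2.0625; I=-0.9375, D=e−e_prev=5.0625; u=1/4·2.0625+2·(-0.9375)+0·5.0625=-1.359375; next y=-3/10·(-5.0625)+3/4·(-1.359375)≈0.499219
n=2: y≈0.499219, sp=4, e=sp−y≈3.500781; I≈2.563281, D=e−e_prev≈1.438281; u=1/4·3.500781+2·2.563281+0·1.438281≈6.001758; next y=-3/10·0.499219+3/4·6.001758≈4.351553
n=3: y≈4.351553, sp=4, e=sp−y≈-0.351553; I≈2.211729, D=e−e_prev≈-3.852334; u=1/4·(-0.351553)+2·2.211729+0·(-3.852334)≈4.335569; next y=-3/10·4.351553+3/4·4.335569≈1.946211
n=4: y≈1.946211, sp=4, e=sp−y≈2.053789; I≈4.265518, D=e−e_prev≈2.405342; u=1/4·2.053789+2·4.265518+0·2.405342≈9.044483; next y=-3/10·1.946211+3/4·9.044483≈6.199499
n=5: y≈6.199499, sp=4, e=sp−y≈-2.199499; I≈2.066019, D=e−e_prev≈-4.253288; u=1/4·(-2.199499)+2·2.066019+0·(-4.253288)≈3.582163; next y=-3/10·6.199499+3/4·3.582163≈0.826773
n=6: y≈0.826773, sp=4, e=sp−y≈3.173227; I≈5.239246, D=e−e_prev≈5.372726; u=1/4·3.173227+2·5.239246+0·5.372726≈11.271799; next y=-3/10·0.826773+3/4·11.271799≈8.205818
n=7: y≈8.205818, sp=4, e=sp−y≈-4.205818; I≈1.033429, D=e−e_prev≈-7.379045; u=1/4·(-4.205818)+2·1.033429+0·(-7.379045)≈1.015403; next y=-3/10·8.205818+3/4·1.015403≈-1.700193
n=8: y≈-1.700193, sp=4, e=sp−y≈5.700193; I≈6.733622, D=e−e_prev≈9.906011; u=1/4·5.700193+2·6.733622+0·9.906011≈14.892292; next y=-3/10·(-1.700193)+3/4·14.892292≈11.679277
n=9: y≈11.679277, sp=4, e=sp−y≈-7.679277; I≈-0.945655, D=e−e_prev≈-13.379470; u=1/4·(-7.679277)+2·(-0.945655)+0·(-13.379470)≈-3.811129; next y=-3/10·11.679277+3/4·(-3.811129)≈-6.362130
n=10: y≈-6.362130, sp=4, e=sp−y≈10.362130; I≈9.416475, D=e−e_prev≈18.041407; u=1/4·10.362130+2·9.416475+0·18.041407≈21.423482; next y=-3/10·(-6.362130)+3/4·21.423482≈17.976251
n=11: y≈17.976251, sp=4, e=sp−y≈-13.976251; I≈-4.559776, D=e−e_prev≈-24.338381; u=1/4·(-13.976251)+2·(-4.559776)+0·(-24.338381)≈-12.613614; next y=-3/10·17.976251+3/4·(-12.613614)≈-14.853086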